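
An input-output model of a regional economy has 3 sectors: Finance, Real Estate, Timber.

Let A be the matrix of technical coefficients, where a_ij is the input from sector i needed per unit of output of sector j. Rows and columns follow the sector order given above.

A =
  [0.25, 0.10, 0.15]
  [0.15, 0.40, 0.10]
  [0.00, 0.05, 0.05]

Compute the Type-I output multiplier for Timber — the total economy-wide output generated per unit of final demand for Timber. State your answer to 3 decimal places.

I − A =
  [   0.75    -0.10    -0.15]
  [  -0.15     0.60    -0.10]
  [   0.00    -0.05     0.95]
Cofactors of I−A, C_ij = (−1)^(i+j)·(minor ij) (rows/columns in the sector order above):
  C_11 = (0.60)(0.95) − (-0.10)(-0.05) = 0.5650
  C_12 = −[(-0.15)(0.95) − (-0.10)(0.00)] = 0.1425
  C_13 = (-0.15)(-0.05) − (0.60)(0.00) = 0.0075
  C_21 = −[(-0.10)(0.95) − (-0.15)(-0.05)] = 0.1025
  C_22 = (0.75)(0.95) − (-0.15)(0.00) = 0.7125
  C_23 = −[(0.75)(-0.05) − (-0.10)(0.00)] = 0.0375
  C_31 = (-0.10)(-0.10) − (-0.15)(0.60) = 0.1000
  C_32 = −[(0.75)(-0.10) − (-0.15)(-0.15)] = 0.0975
  C_33 = (0.75)(0.60) − (-0.10)(-0.15) = 0.4350
det(I−A) = Σ_j (I−A)_1j·C_1j = (0.75)(0.5650) + (-0.10)(0.1425) + (-0.15)(0.0075) = 0.408375
adj(I−A) = Cᵀ =
  [ 0.5650   0.1025   0.1000]
  [ 0.1425   0.7125   0.0975]
  [ 0.0075   0.0375   0.4350]
(I − A)⁻¹ = adj(I−A) / det(I−A) ≈
  [   1.3835     0.2510     0.2449]
  [   0.3489     1.7447     0.2388]
  [   0.0184     0.0918     1.0652]
The output multiplier for sector j is the column-j sum of the Leontief inverse (I − A)⁻¹ = adj(I−A) / det(I−A).
Column T of adj(I−A): (0.1000, 0.0975, 0.4350); det(I−A) = 0.408375.
m_T = (0.1000 + 0.0975 + 0.4350) / 0.408375 = 0.6325 / 0.408375 ≈ 1.549.

m_T = 1.549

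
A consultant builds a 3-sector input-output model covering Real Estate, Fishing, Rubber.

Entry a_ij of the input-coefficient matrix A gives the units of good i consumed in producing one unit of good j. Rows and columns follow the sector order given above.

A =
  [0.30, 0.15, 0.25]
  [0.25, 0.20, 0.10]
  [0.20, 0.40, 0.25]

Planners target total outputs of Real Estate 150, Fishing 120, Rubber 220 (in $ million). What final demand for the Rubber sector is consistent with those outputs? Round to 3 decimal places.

d_3 = 87.000

I − A =
  [   0.70    -0.15    -0.25]
  [  -0.25     0.80    -0.10]
  [  -0.20    -0.40     0.75]
d = (I − A) x:
  d_1 = (+0.70)·150 + (-0.15)·120 + (-0.25)·220 = 32.000
  d_2 = (-0.25)·150 + (+0.80)·120 + (-0.10)·220 = 36.500
  d_3 = (-0.20)·150 + (-0.40)·120 + (+0.75)·220 = 87.000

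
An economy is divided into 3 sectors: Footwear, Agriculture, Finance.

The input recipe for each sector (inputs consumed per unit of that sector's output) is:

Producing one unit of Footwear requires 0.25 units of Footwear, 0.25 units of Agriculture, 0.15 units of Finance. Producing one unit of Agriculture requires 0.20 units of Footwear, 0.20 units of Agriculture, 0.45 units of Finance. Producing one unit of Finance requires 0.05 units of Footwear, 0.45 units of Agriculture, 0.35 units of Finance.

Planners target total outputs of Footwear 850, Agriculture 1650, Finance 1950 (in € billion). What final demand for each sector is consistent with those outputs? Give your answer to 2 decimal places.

d_1 = 210.00, d_2 = 230.00, d_3 = 397.50

I − A =
  [   0.75    -0.20    -0.05]
  [  -0.25     0.80    -0.45]
  [  -0.15    -0.45     0.65]
d = (I − A) x:
  d_1 = (+0.75)·850 + (-0.20)·1650 + (-0.05)·1950 = 210.00
  d_2 = (-0.25)·850 + (+0.80)·1650 + (-0.45)·1950 = 230.00
  d_3 = (-0.15)·850 + (-0.45)·1650 + (+0.65)·1950 = 397.50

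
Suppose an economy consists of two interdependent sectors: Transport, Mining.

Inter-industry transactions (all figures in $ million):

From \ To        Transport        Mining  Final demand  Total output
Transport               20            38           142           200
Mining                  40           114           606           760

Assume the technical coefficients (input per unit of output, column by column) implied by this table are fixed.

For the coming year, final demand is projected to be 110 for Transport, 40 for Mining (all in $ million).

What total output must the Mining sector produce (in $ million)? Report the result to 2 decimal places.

Technical coefficients a_ij = z_ij / X_j:
  a_TT = 20/200 = 0.10, a_MT = 40/200 = 0.20
  a_TM = 38/760 = 0.05, a_MM = 114/760 = 0.15
I − A =
  [   0.90    -0.05]
  [  -0.20     0.85]
det(I−A) = (0.90)(0.85) − (-0.05)(-0.20) = 0.7550
adj(I−A) = [[0.85, 0.05], [0.20, 0.90]]
(I − A)⁻¹ = adj(I−A) / det(I−A) ≈
  [   1.1258     0.0662]
  [   0.2649     1.1921]
x = (I − A)⁻¹ d = adj(I−A)·d / det(I−A), with det(I−A) = 0.7550:
  x_T = (0.85·110 + 0.05·40) / 0.7550 = 95.50 / 0.7550 ≈ 126.49
  x_M = (0.20·110 + 0.90·40) / 0.7550 = 58.00 / 0.7550 ≈ 76.82

x_M = 76.82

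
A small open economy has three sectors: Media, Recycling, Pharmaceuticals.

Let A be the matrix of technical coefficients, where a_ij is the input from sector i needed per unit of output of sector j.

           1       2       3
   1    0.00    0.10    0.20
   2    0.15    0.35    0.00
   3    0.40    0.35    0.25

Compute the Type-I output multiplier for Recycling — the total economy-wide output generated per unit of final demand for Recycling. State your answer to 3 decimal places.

I − A =
  [   1.00    -0.10    -0.20]
  [  -0.15     0.65     0.00]
  [  -0.40    -0.35     0.75]
Cofactors of I−A, C_ij = (−1)^(i+j)·(minor ij) (rows/columns in the sector order above):
  C_11 = (0.65)(0.75) − (0.00)(-0.35) = 0.4875
  C_12 = −[(-0.15)(0.75) − (0.00)(-0.40)] = 0.1125
  C_13 = (-0.15)(-0.35) − (0.65)(-0.40) = 0.3125
  C_21 = −[(-0.10)(0.75) − (-0.20)(-0.35)] = 0.1450
  C_22 = (1.00)(0.75) − (-0.20)(-0.40) = 0.6700
  C_23 = −[(1.00)(-0.35) − (-0.10)(-0.40)] = 0.3900
  C_31 = (-0.10)(0.00) − (-0.20)(0.65) = 0.1300
  C_32 = −[(1.00)(0.00) − (-0.20)(-0.15)] = 0.0300
  C_33 = (1.00)(0.65) − (-0.10)(-0.15) = 0.6350
det(I−A) = Σ_j (I−A)_1j·C_1j = (1.00)(0.4875) + (-0.10)(0.1125) + (-0.20)(0.3125) = 0.41375
adj(I−A) = Cᵀ =
  [ 0.4875   0.1450   0.1300]
  [ 0.1125   0.6700   0.0300]
  [ 0.3125   0.3900   0.6350]
(I − A)⁻¹ = adj(I−A) / det(I−A) ≈
  [   1.1782     0.3505     0.3142]
  [   0.2719     1.6193     0.0725]
  [   0.7553     0.9426     1.5347]
The output multiplier for sector j is the column-j sum of the Leontief inverse (I − A)⁻¹ = adj(I−A) / det(I−A).
Column 2 of adj(I−A): (0.1450, 0.6700, 0.3900); det(I−A) = 0.41375.
m_2 = (0.1450 + 0.6700 + 0.3900) / 0.41375 = 1.205 / 0.41375 ≈ 2.912.

m_2 = 2.912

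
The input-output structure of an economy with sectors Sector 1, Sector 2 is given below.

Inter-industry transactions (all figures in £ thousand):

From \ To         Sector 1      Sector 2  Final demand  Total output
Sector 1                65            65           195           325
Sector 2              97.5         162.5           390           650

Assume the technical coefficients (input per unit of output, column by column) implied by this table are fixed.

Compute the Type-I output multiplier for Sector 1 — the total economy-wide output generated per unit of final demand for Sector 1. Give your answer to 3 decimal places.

Technical coefficients a_ij = z_ij / X_j:
  a_11 = 65/325 = 0.20, a_21 = 97.5/325 = 0.30
  a_12 = 65/650 = 0.10, a_22 = 162.5/650 = 0.25
I − A =
  [   0.80    -0.10]
  [  -0.30     0.75]
det(I−A) = (0.80)(0.75) − (-0.10)(-0.30) = 0.5700
adj(I−A) = [[0.75, 0.10], [0.30, 0.80]]
(I − A)⁻¹ = adj(I−A) / det(I−A) ≈
  [   1.3158     0.1754]
  [   0.5263     1.4035]
The output multiplier for sector j is the column-j sum of the Leontief inverse (I − A)⁻¹ = adj(I−A) / det(I−A).
Column 1 of adj(I−A): (0.75, 0.30); det(I−A) = 0.5700.
m_1 = (0.75 + 0.30) / 0.5700 = 1.05 / 0.5700 ≈ 1.842.

m_1 = 1.842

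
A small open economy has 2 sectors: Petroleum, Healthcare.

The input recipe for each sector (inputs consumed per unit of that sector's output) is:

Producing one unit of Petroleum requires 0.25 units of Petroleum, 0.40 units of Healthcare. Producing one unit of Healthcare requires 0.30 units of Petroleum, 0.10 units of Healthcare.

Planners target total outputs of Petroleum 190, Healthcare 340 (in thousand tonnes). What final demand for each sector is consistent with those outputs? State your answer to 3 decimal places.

I − A =
  [   0.75    -0.30]
  [  -0.40     0.90]
d = (I − A) x:
  d_P = (+0.75)·190 + (-0.30)·340 = 40.500
  d_H = (-0.40)·190 + (+0.90)·340 = 230.000

d_P = 40.500, d_H = 230.000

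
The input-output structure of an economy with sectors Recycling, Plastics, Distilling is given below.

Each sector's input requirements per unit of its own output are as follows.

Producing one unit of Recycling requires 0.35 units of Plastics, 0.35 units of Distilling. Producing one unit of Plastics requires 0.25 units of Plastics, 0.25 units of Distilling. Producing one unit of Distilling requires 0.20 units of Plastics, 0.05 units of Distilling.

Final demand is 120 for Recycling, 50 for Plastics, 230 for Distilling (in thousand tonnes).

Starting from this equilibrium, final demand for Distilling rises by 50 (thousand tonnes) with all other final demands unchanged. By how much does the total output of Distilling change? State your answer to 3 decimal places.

I − A =
  [   1.00     0.00     0.00]
  [  -0.35     0.75    -0.20]
  [  -0.35    -0.25     0.95]
Cofactors of I−A, C_ij = (−1)^(i+j)·(minor ij) (rows/columns in the sector order above):
  C_11 = (0.75)(0.95) − (-0.20)(-0.25) = 0.6625
  C_12 = −[(-0.35)(0.95) − (-0.20)(-0.35)] = 0.4025
  C_13 = (-0.35)(-0.25) − (0.75)(-0.35) = 0.3500
  C_21 = −[(0.00)(0.95) − (0.00)(-0.25)] = 0.0000
  C_22 = (1.00)(0.95) − (0.00)(-0.35) = 0.9500
  C_23 = −[(1.00)(-0.25) − (0.00)(-0.35)] = 0.2500
  C_31 = (0.00)(-0.20) − (0.00)(0.75) = 0.0000
  C_32 = −[(1.00)(-0.20) − (0.00)(-0.35)] = 0.2000
  C_33 = (1.00)(0.75) − (0.00)(-0.35) = 0.7500
det(I−A) = Σ_j (I−A)_1j·C_1j = (1.00)(0.6625) + (0.00)(0.4025) + (0.00)(0.3500) = 0.6625
adj(I−A) = Cᵀ =
  [ 0.6625   0.0000   0.0000]
  [ 0.4025   0.9500   0.2000]
  [ 0.3500   0.2500   0.7500]
(I − A)⁻¹ = adj(I−A) / det(I−A) ≈
  [   1.0000     0.0000     0.0000]
  [   0.6075     1.4340     0.3019]
  [   0.5283     0.3774     1.1321]
Δx = (I − A)⁻¹ Δd with Δd having +50 in the Distilling component and 0 elsewhere.
So Δx_3 = L_33 · (+50), where L_33 = adj(I−A)_33 / det(I−A) = 0.7500 / 0.6625.
Δx_3 = 0.7500 × (+50) / 0.6625 = 37.50 / 0.6625 ≈ 56.604.

Δx_3 = 56.604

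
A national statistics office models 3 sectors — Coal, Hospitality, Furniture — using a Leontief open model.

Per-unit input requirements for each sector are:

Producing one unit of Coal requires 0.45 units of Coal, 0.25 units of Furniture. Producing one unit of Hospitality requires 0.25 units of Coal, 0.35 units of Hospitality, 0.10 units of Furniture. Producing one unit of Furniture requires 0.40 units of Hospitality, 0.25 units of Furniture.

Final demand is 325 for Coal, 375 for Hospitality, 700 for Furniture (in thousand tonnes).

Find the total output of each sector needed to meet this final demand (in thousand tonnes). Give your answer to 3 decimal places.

I − A =
  [   0.55    -0.25     0.00]
  [   0.00     0.65    -0.40]
  [  -0.25    -0.10     0.75]
Cofactors of I−A, C_ij = (−1)^(i+j)·(minor ij) (rows/columns in the sector order above):
  C_11 = (0.65)(0.75) − (-0.40)(-0.10) = 0.4475
  C_12 = −[(0.00)(0.75) − (-0.40)(-0.25)] = 0.1000
  C_13 = (0.00)(-0.10) − (0.65)(-0.25) = 0.1625
  C_21 = −[(-0.25)(0.75) − (0.00)(-0.10)] = 0.1875
  C_22 = (0.55)(0.75) − (0.00)(-0.25) = 0.4125
  C_23 = −[(0.55)(-0.10) − (-0.25)(-0.25)] = 0.1175
  C_31 = (-0.25)(-0.40) − (0.00)(0.65) = 0.1000
  C_32 = −[(0.55)(-0.40) − (0.00)(0.00)] = 0.2200
  C_33 = (0.55)(0.65) − (-0.25)(0.00) = 0.3575
det(I−A) = Σ_j (I−A)_1j·C_1j = (0.55)(0.4475) + (-0.25)(0.1000) + (0.00)(0.1625) = 0.221125
adj(I−A) = Cᵀ =
  [ 0.4475   0.1875   0.1000]
  [ 0.1000   0.4125   0.2200]
  [ 0.1625   0.1175   0.3575]
(I − A)⁻¹ = adj(I−A) / det(I−A) ≈
  [   2.0237     0.8479     0.4522]
  [   0.4522     1.8655     0.9949]
  [   0.7349     0.5314     1.6167]
x = (I − A)⁻¹ d = adj(I−A)·d / det(I−A), with det(I−A) = 0.221125:
  x_C = (0.4475·325 + 0.1875·375 + 0.1000·700) / 0.221125 = 285.75 / 0.221125 ≈ 1292.256
  x_H = (0.1000·325 + 0.4125·375 + 0.2200·700) / 0.221125 = 341.1875 / 0.221125 ≈ 1542.962
  x_F = (0.1625·325 + 0.1175·375 + 0.3575·700) / 0.221125 = 347.125 / 0.221125 ≈ 1569.813

x_C = 1292.256, x_H = 1542.962, x_F = 1569.813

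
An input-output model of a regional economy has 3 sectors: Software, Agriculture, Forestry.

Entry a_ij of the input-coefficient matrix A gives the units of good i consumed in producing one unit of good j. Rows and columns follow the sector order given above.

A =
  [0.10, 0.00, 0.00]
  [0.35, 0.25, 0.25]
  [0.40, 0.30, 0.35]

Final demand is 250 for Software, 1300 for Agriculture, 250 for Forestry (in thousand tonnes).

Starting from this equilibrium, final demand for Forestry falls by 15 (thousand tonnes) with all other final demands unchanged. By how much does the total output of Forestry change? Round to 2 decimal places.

Δx_F = -27.27

I − A =
  [   0.90     0.00     0.00]
  [  -0.35     0.75    -0.25]
  [  -0.40    -0.30     0.65]
Cofactors of I−A, C_ij = (−1)^(i+j)·(minor ij) (rows/columns in the sector order above):
  C_11 = (0.75)(0.65) − (-0.25)(-0.30) = 0.4125
  C_12 = −[(-0.35)(0.65) − (-0.25)(-0.40)] = 0.3275
  C_13 = (-0.35)(-0.30) − (0.75)(-0.40) = 0.4050
  C_21 = −[(0.00)(0.65) − (0.00)(-0.30)] = 0.0000
  C_22 = (0.90)(0.65) − (0.00)(-0.40) = 0.5850
  C_23 = −[(0.90)(-0.30) − (0.00)(-0.40)] = 0.2700
  C_31 = (0.00)(-0.25) − (0.00)(0.75) = 0.0000
  C_32 = −[(0.90)(-0.25) − (0.00)(-0.35)] = 0.2250
  C_33 = (0.90)(0.75) − (0.00)(-0.35) = 0.6750
det(I−A) = Σ_j (I−A)_1j·C_1j = (0.90)(0.4125) + (0.00)(0.3275) + (0.00)(0.4050) = 0.37125
adj(I−A) = Cᵀ =
  [ 0.4125   0.0000   0.0000]
  [ 0.3275   0.5850   0.2250]
  [ 0.4050   0.2700   0.6750]
(I − A)⁻¹ = adj(I−A) / det(I−A) ≈
  [   1.1111     0.0000     0.0000]
  [   0.8822     1.5758     0.6061]
  [   1.0909     0.7273     1.8182]
Δx = (I − A)⁻¹ Δd with Δd having -15 in the Forestry component and 0 elsewhere.
So Δx_F = L_FF · (-15), where L_FF = adj(I−A)_FF / det(I−A) = 0.6750 / 0.37125.
Δx_F = 0.6750 × (-15) / 0.37125 = -10.125 / 0.37125 ≈ -27.27.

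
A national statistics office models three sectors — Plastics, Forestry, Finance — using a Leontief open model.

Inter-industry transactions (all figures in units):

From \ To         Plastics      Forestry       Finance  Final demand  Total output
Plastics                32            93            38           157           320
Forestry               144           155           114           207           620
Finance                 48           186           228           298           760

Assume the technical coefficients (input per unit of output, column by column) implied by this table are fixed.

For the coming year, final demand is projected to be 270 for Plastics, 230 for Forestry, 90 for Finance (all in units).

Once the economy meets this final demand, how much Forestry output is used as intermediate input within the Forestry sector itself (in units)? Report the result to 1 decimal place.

z_22 = 168.3

Technical coefficients a_ij = z_ij / X_j:
  a_11 = 32/320 = 0.10, a_21 = 144/320 = 0.45, a_31 = 48/320 = 0.15
  a_12 = 93/620 = 0.15, a_22 = 155/620 = 0.25, a_32 = 186/620 = 0.30
  a_13 = 38/760 = 0.05, a_23 = 114/760 = 0.15, a_33 = 228/760 = 0.30
I − A =
  [   0.90    -0.15    -0.05]
  [  -0.45     0.75    -0.15]
  [  -0.15    -0.30     0.70]
Cofactors of I−A, C_ij = (−1)^(i+j)·(minor ij) (rows/columns in the sector order above):
  C_11 = (0.75)(0.70) − (-0.15)(-0.30) = 0.4800
  C_12 = −[(-0.45)(0.70) − (-0.15)(-0.15)] = 0.3375
  C_13 = (-0.45)(-0.30) − (0.75)(-0.15) = 0.2475
  C_21 = −[(-0.15)(0.70) − (-0.05)(-0.30)] = 0.1200
  C_22 = (0.90)(0.70) − (-0.05)(-0.15) = 0.6225
  C_23 = −[(0.90)(-0.30) − (-0.15)(-0.15)] = 0.2925
  C_31 = (-0.15)(-0.15) − (-0.05)(0.75) = 0.0600
  C_32 = −[(0.90)(-0.15) − (-0.05)(-0.45)] = 0.1575
  C_33 = (0.90)(0.75) − (-0.15)(-0.45) = 0.6075
det(I−A) = Σ_j (I−A)_1j·C_1j = (0.90)(0.4800) + (-0.15)(0.3375) + (-0.05)(0.2475) = 0.3690
adj(I−A) = Cᵀ =
  [ 0.4800   0.1200   0.0600]
  [ 0.3375   0.6225   0.1575]
  [ 0.2475   0.2925   0.6075]
(I − A)⁻¹ = adj(I−A) / det(I−A) ≈
  [   1.3008     0.3252     0.1626]
  [   0.9146     1.6870     0.4268]
  [   0.6707     0.7927     1.6463]
First solve x = (I − A)⁻¹ d = adj(I−A)·d / det(I−A); in particular x_2 = (0.3375·270 + 0.6225·230 + 0.1575·90) / 0.3690 = 248.475 / 0.3690 ≈ 673.374.
Intermediate flow from 2 to 2: z_22 = a_22 · x_2 = 0.25 × 248.475 / 0.3690 = 62.11875 / 0.3690 ≈ 168.3.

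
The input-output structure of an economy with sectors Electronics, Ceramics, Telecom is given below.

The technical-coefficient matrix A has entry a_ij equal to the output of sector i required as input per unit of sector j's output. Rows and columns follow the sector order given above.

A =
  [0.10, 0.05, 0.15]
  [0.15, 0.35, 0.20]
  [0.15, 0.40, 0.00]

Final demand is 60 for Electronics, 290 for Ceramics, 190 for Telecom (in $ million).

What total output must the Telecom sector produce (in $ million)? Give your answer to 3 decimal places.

I − A =
  [   0.90    -0.05    -0.15]
  [  -0.15     0.65    -0.20]
  [  -0.15    -0.40     1.00]
Cofactors of I−A, C_ij = (−1)^(i+j)·(minor ij) (rows/columns in the sector order above):
  C_11 = (0.65)(1.00) − (-0.20)(-0.40) = 0.5700
  C_12 = −[(-0.15)(1.00) − (-0.20)(-0.15)] = 0.1800
  C_13 = (-0.15)(-0.40) − (0.65)(-0.15) = 0.1575
  C_21 = −[(-0.05)(1.00) − (-0.15)(-0.40)] = 0.1100
  C_22 = (0.90)(1.00) − (-0.15)(-0.15) = 0.8775
  C_23 = −[(0.90)(-0.40) − (-0.05)(-0.15)] = 0.3675
  C_31 = (-0.05)(-0.20) − (-0.15)(0.65) = 0.1075
  C_32 = −[(0.90)(-0.20) − (-0.15)(-0.15)] = 0.2025
  C_33 = (0.90)(0.65) − (-0.05)(-0.15) = 0.5775
det(I−A) = Σ_j (I−A)_1j·C_1j = (0.90)(0.5700) + (-0.05)(0.1800) + (-0.15)(0.1575) = 0.480375
adj(I−A) = Cᵀ =
  [ 0.5700   0.1100   0.1075]
  [ 0.1800   0.8775   0.2025]
  [ 0.1575   0.3675   0.5775]
(I − A)⁻¹ = adj(I−A) / det(I−A) ≈
  [   1.1866     0.2290     0.2238]
  [   0.3747     1.8267     0.4215]
  [   0.3279     0.7650     1.2022]
x = (I − A)⁻¹ d = adj(I−A)·d / det(I−A), with det(I−A) = 0.480375:
  x_E = (0.5700·60 + 0.1100·290 + 0.1075·190) / 0.480375 = 86.525 / 0.480375 ≈ 180.120
  x_C = (0.1800·60 + 0.8775·290 + 0.2025·190) / 0.480375 = 303.75 / 0.480375 ≈ 632.319
  x_T = (0.1575·60 + 0.3675·290 + 0.5775·190) / 0.480375 = 225.75 / 0.480375 ≈ 469.945

x_T = 469.945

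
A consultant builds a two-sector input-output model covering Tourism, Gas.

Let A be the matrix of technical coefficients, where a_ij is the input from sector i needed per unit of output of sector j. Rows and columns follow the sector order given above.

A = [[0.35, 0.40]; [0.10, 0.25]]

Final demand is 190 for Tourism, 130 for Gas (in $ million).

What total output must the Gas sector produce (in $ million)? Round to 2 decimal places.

I − A =
  [   0.65    -0.40]
  [  -0.10     0.75]
det(I−A) = (0.65)(0.75) − (-0.40)(-0.10) = 0.4475
adj(I−A) = [[0.75, 0.40], [0.10, 0.65]]
(I − A)⁻¹ = adj(I−A) / det(I−A) ≈
  [   1.6760     0.8939]
  [   0.2235     1.4525]
x = (I − A)⁻¹ d = adj(I−A)·d / det(I−A), with det(I−A) = 0.4475:
  x_T = (0.75·190 + 0.40·130) / 0.4475 = 194.50 / 0.4475 ≈ 434.64
  x_G = (0.10·190 + 0.65·130) / 0.4475 = 103.50 / 0.4475 ≈ 231.28

x_G = 231.28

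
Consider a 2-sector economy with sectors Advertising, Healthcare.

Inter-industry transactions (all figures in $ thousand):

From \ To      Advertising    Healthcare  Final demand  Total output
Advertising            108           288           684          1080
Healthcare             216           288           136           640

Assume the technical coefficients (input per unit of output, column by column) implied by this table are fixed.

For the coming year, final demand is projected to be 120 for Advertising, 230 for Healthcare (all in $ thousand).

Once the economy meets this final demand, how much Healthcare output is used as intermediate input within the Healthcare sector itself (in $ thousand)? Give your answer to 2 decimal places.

z_HH = 256.67

Technical coefficients a_ij = z_ij / X_j:
  a_AA = 108/1080 = 0.10, a_HA = 216/1080 = 0.20
  a_AH = 288/640 = 0.45, a_HH = 288/640 = 0.45
I − A =
  [   0.90    -0.45]
  [  -0.20     0.55]
det(I−A) = (0.90)(0.55) − (-0.45)(-0.20) = 0.4050
adj(I−A) = [[0.55, 0.45], [0.20, 0.90]]
(I − A)⁻¹ = adj(I−A) / det(I−A) ≈
  [   1.3580     1.1111]
  [   0.4938     2.2222]
First solve x = (I − A)⁻¹ d = adj(I−A)·d / det(I−A); in particular x_H = (0.20·120 + 0.90·230) / 0.4050 = 231.00 / 0.4050 ≈ 570.3704.
Intermediate flow from H to H: z_HH = a_HH · x_H = 0.45 × 231.00 / 0.4050 = 103.95 / 0.4050 ≈ 256.67.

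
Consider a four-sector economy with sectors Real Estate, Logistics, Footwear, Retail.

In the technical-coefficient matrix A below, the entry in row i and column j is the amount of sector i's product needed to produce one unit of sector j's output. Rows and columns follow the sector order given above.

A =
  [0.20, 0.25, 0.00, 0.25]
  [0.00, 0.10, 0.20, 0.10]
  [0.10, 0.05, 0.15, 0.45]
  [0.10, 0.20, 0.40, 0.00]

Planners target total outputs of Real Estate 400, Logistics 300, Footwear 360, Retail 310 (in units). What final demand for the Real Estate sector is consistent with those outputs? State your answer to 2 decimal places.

d_1 = 167.50

I − A =
  [   0.80    -0.25     0.00    -0.25]
  [   0.00     0.90    -0.20    -0.10]
  [  -0.10    -0.05     0.85    -0.45]
  [  -0.10    -0.20    -0.40     1.00]
d = (I − A) x:
  d_1 = (+0.80)·400 + (-0.25)·300 + (+0.00)·360 + (-0.25)·310 = 167.50
  d_2 = (+0.00)·400 + (+0.90)·300 + (-0.20)·360 + (-0.10)·310 = 167.00
  d_3 = (-0.10)·400 + (-0.05)·300 + (+0.85)·360 + (-0.45)·310 = 111.50
  d_4 = (-0.10)·400 + (-0.20)·300 + (-0.40)·360 + (+1.00)·310 = 66.00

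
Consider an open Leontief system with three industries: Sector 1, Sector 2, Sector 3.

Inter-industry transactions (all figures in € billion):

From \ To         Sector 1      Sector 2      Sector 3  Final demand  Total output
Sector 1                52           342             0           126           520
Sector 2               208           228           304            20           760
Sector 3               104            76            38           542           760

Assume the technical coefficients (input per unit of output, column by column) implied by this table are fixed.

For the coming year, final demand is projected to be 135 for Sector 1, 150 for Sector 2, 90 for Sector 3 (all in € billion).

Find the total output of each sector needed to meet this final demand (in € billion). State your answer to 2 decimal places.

x_1 = 463.29, x_2 = 626.58, x_3 = 258.23

Technical coefficients a_ij = z_ij / X_j:
  a_11 = 52/520 = 0.10, a_21 = 208/520 = 0.40, a_31 = 104/520 = 0.20
  a_12 = 342/760 = 0.45, a_22 = 228/760 = 0.30, a_32 = 76/760 = 0.10
  a_13 = 0/760 = 0.00, a_23 = 304/760 = 0.40, a_33 = 38/760 = 0.05
I − A =
  [   0.90    -0.45     0.00]
  [  -0.40     0.70    -0.40]
  [  -0.20    -0.10     0.95]
Cofactors of I−A, C_ij = (−1)^(i+j)·(minor ij) (rows/columns in the sector order above):
  C_11 = (0.70)(0.95) − (-0.40)(-0.10) = 0.6250
  C_12 = −[(-0.40)(0.95) − (-0.40)(-0.20)] = 0.4600
  C_13 = (-0.40)(-0.10) − (0.70)(-0.20) = 0.1800
  C_21 = −[(-0.45)(0.95) − (0.00)(-0.10)] = 0.4275
  C_22 = (0.90)(0.95) − (0.00)(-0.20) = 0.8550
  C_23 = −[(0.90)(-0.10) − (-0.45)(-0.20)] = 0.1800
  C_31 = (-0.45)(-0.40) − (0.00)(0.70) = 0.1800
  C_32 = −[(0.90)(-0.40) − (0.00)(-0.40)] = 0.3600
  C_33 = (0.90)(0.70) − (-0.45)(-0.40) = 0.4500
det(I−A) = Σ_j (I−A)_1j·C_1j = (0.90)(0.6250) + (-0.45)(0.4600) + (0.00)(0.1800) = 0.3555
adj(I−A) = Cᵀ =
  [ 0.6250   0.4275   0.1800]
  [ 0.4600   0.8550   0.3600]
  [ 0.1800   0.1800   0.4500]
(I − A)⁻¹ = adj(I−A) / det(I−A) ≈
  [   1.7581     1.2025     0.5063]
  [   1.2940     2.4051     1.0127]
  [   0.5063     0.5063     1.2658]
x = (I − A)⁻¹ d = adj(I−A)·d / det(I−A), with det(I−A) = 0.3555:
  x_1 = (0.6250·135 + 0.4275·150 + 0.1800·90) / 0.3555 = 164.70 / 0.3555 ≈ 463.29
  x_2 = (0.4600·135 + 0.8550·150 + 0.3600·90) / 0.3555 = 222.75 / 0.3555 ≈ 626.58
  x_3 = (0.1800·135 + 0.1800·150 + 0.4500·90) / 0.3555 = 91.80 / 0.3555 ≈ 258.23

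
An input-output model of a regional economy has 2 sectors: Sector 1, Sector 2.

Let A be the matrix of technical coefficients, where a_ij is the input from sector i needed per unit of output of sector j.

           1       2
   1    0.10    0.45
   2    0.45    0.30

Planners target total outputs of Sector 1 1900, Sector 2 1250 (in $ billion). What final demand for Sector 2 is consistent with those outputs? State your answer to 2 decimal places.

d_2 = 20.00

I − A =
  [   0.90    -0.45]
  [  -0.45     0.70]
d = (I − A) x:
  d_1 = (+0.90)·1900 + (-0.45)·1250 = 1147.50
  d_2 = (-0.45)·1900 + (+0.70)·1250 = 20.00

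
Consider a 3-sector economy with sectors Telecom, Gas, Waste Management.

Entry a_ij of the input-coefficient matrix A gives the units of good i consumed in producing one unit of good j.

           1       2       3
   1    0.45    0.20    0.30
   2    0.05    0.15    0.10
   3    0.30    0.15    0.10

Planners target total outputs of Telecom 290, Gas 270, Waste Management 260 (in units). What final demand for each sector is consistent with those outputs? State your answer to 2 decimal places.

d_1 = 27.50, d_2 = 189.00, d_3 = 106.50

I − A =
  [   0.55    -0.20    -0.30]
  [  -0.05     0.85    -0.10]
  [  -0.30    -0.15     0.90]
d = (I − A) x:
  d_1 = (+0.55)·290 + (-0.20)·270 + (-0.30)·260 = 27.50
  d_2 = (-0.05)·290 + (+0.85)·270 + (-0.10)·260 = 189.00
  d_3 = (-0.30)·290 + (-0.15)·270 + (+0.90)·260 = 106.50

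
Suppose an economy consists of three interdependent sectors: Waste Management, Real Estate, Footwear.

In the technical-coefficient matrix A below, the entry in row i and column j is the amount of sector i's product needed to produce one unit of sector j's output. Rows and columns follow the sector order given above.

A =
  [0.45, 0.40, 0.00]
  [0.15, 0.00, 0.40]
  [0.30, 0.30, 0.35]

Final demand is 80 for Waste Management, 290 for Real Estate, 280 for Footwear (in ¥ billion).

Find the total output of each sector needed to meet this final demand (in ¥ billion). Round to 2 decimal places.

I − A =
  [   0.55    -0.40     0.00]
  [  -0.15     1.00    -0.40]
  [  -0.30    -0.30     0.65]
Cofactors of I−A, C_ij = (−1)^(i+j)·(minor ij) (rows/columns in the sector order above):
  C_11 = (1.00)(0.65) − (-0.40)(-0.30) = 0.5300
  C_12 = −[(-0.15)(0.65) − (-0.40)(-0.30)] = 0.2175
  C_13 = (-0.15)(-0.30) − (1.00)(-0.30) = 0.3450
  C_21 = −[(-0.40)(0.65) − (0.00)(-0.30)] = 0.2600
  C_22 = (0.55)(0.65) − (0.00)(-0.30) = 0.3575
  C_23 = −[(0.55)(-0.30) − (-0.40)(-0.30)] = 0.2850
  C_31 = (-0.40)(-0.40) − (0.00)(1.00) = 0.1600
  C_32 = −[(0.55)(-0.40) − (0.00)(-0.15)] = 0.2200
  C_33 = (0.55)(1.00) − (-0.40)(-0.15) = 0.4900
det(I−A) = Σ_j (I−A)_1j·C_1j = (0.55)(0.5300) + (-0.40)(0.2175) + (0.00)(0.3450) = 0.2045
adj(I−A) = Cᵀ =
  [ 0.5300   0.2600   0.1600]
  [ 0.2175   0.3575   0.2200]
  [ 0.3450   0.2850   0.4900]
(I − A)⁻¹ = adj(I−A) / det(I−A) ≈
  [   2.5917     1.2714     0.7824]
  [   1.0636     1.7482     1.0758]
  [   1.6870     1.3936     2.3961]
x = (I − A)⁻¹ d = adj(I−A)·d / det(I−A), with det(I−A) = 0.2045:
  x_1 = (0.5300·80 + 0.2600·290 + 0.1600·280) / 0.2045 = 162.60 / 0.2045 ≈ 795.11
  x_2 = (0.2175·80 + 0.3575·290 + 0.2200·280) / 0.2045 = 182.675 / 0.2045 ≈ 893.28
  x_3 = (0.3450·80 + 0.2850·290 + 0.4900·280) / 0.2045 = 247.45 / 0.2045 ≈ 1210.02

x_1 = 795.11, x_2 = 893.28, x_3 = 1210.02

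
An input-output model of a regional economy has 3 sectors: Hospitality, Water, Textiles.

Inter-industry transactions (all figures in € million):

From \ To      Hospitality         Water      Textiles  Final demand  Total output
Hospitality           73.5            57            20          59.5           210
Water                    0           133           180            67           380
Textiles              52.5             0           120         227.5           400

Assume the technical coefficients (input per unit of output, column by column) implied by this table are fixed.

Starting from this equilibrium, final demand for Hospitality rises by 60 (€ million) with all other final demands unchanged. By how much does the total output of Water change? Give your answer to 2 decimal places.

Δx_W = 24.93

Technical coefficients a_ij = z_ij / X_j:
  a_HH = 73.5/210 = 0.35, a_WH = 0/210 = 0.00, a_TH = 52.5/210 = 0.25
  a_HW = 57/380 = 0.15, a_WW = 133/380 = 0.35, a_TW = 0/380 = 0.00
  a_HT = 20/400 = 0.05, a_WT = 180/400 = 0.45, a_TT = 120/400 = 0.30
I − A =
  [   0.65    -0.15    -0.05]
  [   0.00     0.65    -0.45]
  [  -0.25     0.00     0.70]
Cofactors of I−A, C_ij = (−1)^(i+j)·(minor ij) (rows/columns in the sector order above):
  C_11 = (0.65)(0.70) − (-0.45)(0.00) = 0.4550
  C_12 = −[(0.00)(0.70) − (-0.45)(-0.25)] = 0.1125
  C_13 = (0.00)(0.00) − (0.65)(-0.25) = 0.1625
  C_21 = −[(-0.15)(0.70) − (-0.05)(0.00)] = 0.1050
  C_22 = (0.65)(0.70) − (-0.05)(-0.25) = 0.4425
  C_23 = −[(0.65)(0.00) − (-0.15)(-0.25)] = 0.0375
  C_31 = (-0.15)(-0.45) − (-0.05)(0.65) = 0.1000
  C_32 = −[(0.65)(-0.45) − (-0.05)(0.00)] = 0.2925
  C_33 = (0.65)(0.65) − (-0.15)(0.00) = 0.4225
det(I−A) = Σ_j (I−A)_1j·C_1j = (0.65)(0.4550) + (-0.15)(0.1125) + (-0.05)(0.1625) = 0.27075
adj(I−A) = Cᵀ =
  [ 0.4550   0.1050   0.1000]
  [ 0.1125   0.4425   0.2925]
  [ 0.1625   0.0375   0.4225]
(I − A)⁻¹ = adj(I−A) / det(I−A) ≈
  [   1.6805     0.3878     0.3693]
  [   0.4155     1.6343     1.0803]
  [   0.6002     0.1385     1.5605]
Δx = (I − A)⁻¹ Δd with Δd having +60 in the Hospitality component and 0 elsewhere.
So Δx_W = L_WH · (+60), where L_WH = adj(I−A)_WH / det(I−A) = 0.1125 / 0.27075.
Δx_W = 0.1125 × (+60) / 0.27075 = 6.75 / 0.27075 ≈ 24.93.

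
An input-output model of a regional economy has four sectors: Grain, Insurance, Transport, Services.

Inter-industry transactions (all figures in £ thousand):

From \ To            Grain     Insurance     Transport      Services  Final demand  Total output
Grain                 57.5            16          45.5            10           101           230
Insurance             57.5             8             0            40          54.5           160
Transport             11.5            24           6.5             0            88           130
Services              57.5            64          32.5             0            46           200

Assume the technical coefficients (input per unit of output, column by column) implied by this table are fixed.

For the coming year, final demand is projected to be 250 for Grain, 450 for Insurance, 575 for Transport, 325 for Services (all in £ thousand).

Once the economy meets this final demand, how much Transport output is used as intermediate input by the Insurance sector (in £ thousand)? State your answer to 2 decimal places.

Technical coefficients a_ij = z_ij / X_j:
  a_11 = 57.5/230 = 0.25, a_21 = 57.5/230 = 0.25, a_31 = 11.5/230 = 0.05, a_41 = 57.5/230 = 0.25
  a_12 = 16/160 = 0.10, a_22 = 8/160 = 0.05, a_32 = 24/160 = 0.15, a_42 = 64/160 = 0.40
  a_13 = 45.5/130 = 0.35, a_23 = 0/130 = 0.00, a_33 = 6.5/130 = 0.05, a_43 = 32.5/130 = 0.25
  a_14 = 10/200 = 0.05, a_24 = 40/200 = 0.20, a_34 = 0/200 = 0.00, a_44 = 0/200 = 0.00
I − A =
  [   0.75    -0.10    -0.35    -0.05]
  [  -0.25     0.95     0.00    -0.20]
  [  -0.05    -0.15     0.95     0.00]
  [  -0.25    -0.40    -0.25     1.00]
Compute the cofactors C_ij = (−1)^(i+j)·(3×3 minor ij) of I−A; the adjugate is their transpose:
adj(I−A) = Cᵀ =
  [ 0.819000   0.168375   0.321375   0.074625]
  [ 0.287500   0.682500   0.145625   0.150875]
  [ 0.088500   0.116625   0.605625   0.027750]
  [ 0.341875   0.344250   0.290000   0.623375]
det(I−A) = Σ_j (I−A)_1j·C_1j = (0.75)(0.819000) + (-0.10)(0.287500) + (-0.35)(0.088500) + (-0.05)(0.341875) = 0.53743125
(I − A)⁻¹ = adj(I−A) / det(I−A) ≈
  [   1.5239     0.3133     0.5980     0.1389]
  [   0.5350     1.2699     0.2710     0.2807]
  [   0.1647     0.2170     1.1269     0.0516]
  [   0.6361     0.6405     0.5396     1.1599]
First solve x = (I − A)⁻¹ d = adj(I−A)·d / det(I−A); in particular x_2 = (0.287500·250 + 0.682500·450 + 0.145625·575 + 0.150875·325) / 0.53743125 = 511.76875 / 0.53743125 ≈ 952.2497.
Intermediate flow from 3 to 2: z_32 = a_32 · x_2 = 0.15 × 511.76875 / 0.53743125 = 76.7653125 / 0.53743125 ≈ 142.84.

z_32 = 142.84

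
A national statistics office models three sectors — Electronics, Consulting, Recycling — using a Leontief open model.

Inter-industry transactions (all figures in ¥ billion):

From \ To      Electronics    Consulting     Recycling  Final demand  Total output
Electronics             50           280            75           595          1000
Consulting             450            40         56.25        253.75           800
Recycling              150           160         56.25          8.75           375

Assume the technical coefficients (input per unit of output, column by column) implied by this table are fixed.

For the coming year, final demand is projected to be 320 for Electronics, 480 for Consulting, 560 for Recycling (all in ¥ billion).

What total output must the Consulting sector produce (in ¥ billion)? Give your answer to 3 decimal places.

Technical coefficients a_ij = z_ij / X_j:
  a_11 = 50/1000 = 0.05, a_21 = 450/1000 = 0.45, a_31 = 150/1000 = 0.15
  a_12 = 280/800 = 0.35, a_22 = 40/800 = 0.05, a_32 = 160/800 = 0.20
  a_13 = 75/375 = 0.20, a_23 = 56.25/375 = 0.15, a_33 = 56.25/375 = 0.15
I − A =
  [   0.95    -0.35    -0.20]
  [  -0.45     0.95    -0.15]
  [  -0.15    -0.20     0.85]
Cofactors of I−A, C_ij = (−1)^(i+j)·(minor ij) (rows/columns in the sector order above):
  C_11 = (0.95)(0.85) − (-0.15)(-0.20) = 0.7775
  C_12 = −[(-0.45)(0.85) − (-0.15)(-0.15)] = 0.4050
  C_13 = (-0.45)(-0.20) − (0.95)(-0.15) = 0.2325
  C_21 = −[(-0.35)(0.85) − (-0.20)(-0.20)] = 0.3375
  C_22 = (0.95)(0.85) − (-0.20)(-0.15) = 0.7775
  C_23 = −[(0.95)(-0.20) − (-0.35)(-0.15)] = 0.2425
  C_31 = (-0.35)(-0.15) − (-0.20)(0.95) = 0.2425
  C_32 = −[(0.95)(-0.15) − (-0.20)(-0.45)] = 0.2325
  C_33 = (0.95)(0.95) − (-0.35)(-0.45) = 0.7450
det(I−A) = Σ_j (I−A)_1j·C_1j = (0.95)(0.7775) + (-0.35)(0.4050) + (-0.20)(0.2325) = 0.550375
adj(I−A) = Cᵀ =
  [ 0.7775   0.3375   0.2425]
  [ 0.4050   0.7775   0.2325]
  [ 0.2325   0.2425   0.7450]
(I − A)⁻¹ = adj(I−A) / det(I−A) ≈
  [   1.4127     0.6132     0.4406]
  [   0.7359     1.4127     0.4224]
  [   0.4224     0.4406     1.3536]
x = (I − A)⁻¹ d = adj(I−A)·d / det(I−A), with det(I−A) = 0.550375:
  x_1 = (0.7775·320 + 0.3375·480 + 0.2425·560) / 0.550375 = 546.60 / 0.550375 ≈ 993.141
  x_2 = (0.4050·320 + 0.7775·480 + 0.2325·560) / 0.550375 = 633.00 / 0.550375 ≈ 1150.125
  x_3 = (0.2325·320 + 0.2425·480 + 0.7450·560) / 0.550375 = 608.00 / 0.550375 ≈ 1104.701

x_2 = 1150.125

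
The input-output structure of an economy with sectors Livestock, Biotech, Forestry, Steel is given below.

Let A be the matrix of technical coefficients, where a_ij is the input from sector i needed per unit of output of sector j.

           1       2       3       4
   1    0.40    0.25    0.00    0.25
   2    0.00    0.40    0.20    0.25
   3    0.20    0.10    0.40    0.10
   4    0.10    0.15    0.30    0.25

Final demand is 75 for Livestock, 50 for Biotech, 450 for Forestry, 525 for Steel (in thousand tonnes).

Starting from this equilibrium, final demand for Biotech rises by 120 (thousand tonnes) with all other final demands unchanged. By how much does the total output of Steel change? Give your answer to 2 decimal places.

I − A =
  [   0.60    -0.25     0.00    -0.25]
  [   0.00     0.60    -0.20    -0.25]
  [  -0.20    -0.10     0.60    -0.10]
  [  -0.10    -0.15    -0.30     0.75]
Compute the cofactors C_ij = (−1)^(i+j)·(3×3 minor ij) of I−A; the adjugate is their transpose:
adj(I−A) = Cᵀ =
  [ 0.20400   0.13500   0.10875   0.12750]
  [ 0.06200   0.22200   0.13000   0.11200]
  [ 0.09100   0.09900   0.22625   0.09350]
  [ 0.07600   0.10200   0.13100   0.19400]
det(I−A) = Σ_j (I−A)_1j·C_1j = (0.60)(0.20400) + (-0.25)(0.06200) + (0.00)(0.09100) + (-0.25)(0.07600) = 0.0879
(I − A)⁻¹ = adj(I−A) / det(I−A) ≈
  [   2.3208     1.5358     1.2372     1.4505]
  [   0.7053     2.5256     1.4790     1.2742]
  [   1.0353     1.1263     2.5739     1.0637]
  [   0.8646     1.1604     1.4903     2.2071]
Δx = (I − A)⁻¹ Δd with Δd having +120 in the Biotech component and 0 elsewhere.
So Δx_4 = L_42 · (+120), where L_42 = adj(I−A)_42 / det(I−A) = 0.10200 / 0.0879.
Δx_4 = 0.10200 × (+120) / 0.0879 = 12.24 / 0.0879 ≈ 139.25.

Δx_4 = 139.25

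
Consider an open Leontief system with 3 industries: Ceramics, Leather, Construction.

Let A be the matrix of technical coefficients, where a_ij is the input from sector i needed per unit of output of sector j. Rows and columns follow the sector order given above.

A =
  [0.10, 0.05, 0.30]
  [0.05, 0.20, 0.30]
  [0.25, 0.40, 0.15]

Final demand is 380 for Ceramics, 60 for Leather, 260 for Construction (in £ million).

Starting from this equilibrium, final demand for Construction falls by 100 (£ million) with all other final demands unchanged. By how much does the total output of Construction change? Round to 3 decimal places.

Δx_3 = -166.040

I − A =
  [   0.90    -0.05    -0.30]
  [  -0.05     0.80    -0.30]
  [  -0.25    -0.40     0.85]
Cofactors of I−A, C_ij = (−1)^(i+j)·(minor ij) (rows/columns in the sector order above):
  C_11 = (0.80)(0.85) − (-0.30)(-0.40) = 0.5600
  C_12 = −[(-0.05)(0.85) − (-0.30)(-0.25)] = 0.1175
  C_13 = (-0.05)(-0.40) − (0.80)(-0.25) = 0.2200
  C_21 = −[(-0.05)(0.85) − (-0.30)(-0.40)] = 0.1625
  C_22 = (0.90)(0.85) − (-0.30)(-0.25) = 0.6900
  C_23 = −[(0.90)(-0.40) − (-0.05)(-0.25)] = 0.3725
  C_31 = (-0.05)(-0.30) − (-0.30)(0.80) = 0.2550
  C_32 = −[(0.90)(-0.30) − (-0.30)(-0.05)] = 0.2850
  C_33 = (0.90)(0.80) − (-0.05)(-0.05) = 0.7175
det(I−A) = Σ_j (I−A)_1j·C_1j = (0.90)(0.5600) + (-0.05)(0.1175) + (-0.30)(0.2200) = 0.432125
adj(I−A) = Cᵀ =
  [ 0.5600   0.1625   0.2550]
  [ 0.1175   0.6900   0.2850]
  [ 0.2200   0.3725   0.7175]
(I − A)⁻¹ = adj(I−A) / det(I−A) ≈
  [   1.2959     0.3760     0.5901]
  [   0.2719     1.5968     0.6595]
  [   0.5091     0.8620     1.6604]
Δx = (I − A)⁻¹ Δd with Δd having -100 in the Construction component and 0 elsewhere.
So Δx_3 = L_33 · (-100), where L_33 = adj(I−A)_33 / det(I−A) = 0.7175 / 0.432125.
Δx_3 = 0.7175 × (-100) / 0.432125 = -71.75 / 0.432125 ≈ -166.040.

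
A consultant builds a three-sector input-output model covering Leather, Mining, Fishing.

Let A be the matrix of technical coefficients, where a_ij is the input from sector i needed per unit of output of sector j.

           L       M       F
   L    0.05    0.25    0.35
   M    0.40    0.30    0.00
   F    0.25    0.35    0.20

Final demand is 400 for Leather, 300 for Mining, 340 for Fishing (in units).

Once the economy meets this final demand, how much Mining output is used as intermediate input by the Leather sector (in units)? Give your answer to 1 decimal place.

I − A =
  [   0.95    -0.25    -0.35]
  [  -0.40     0.70     0.00]
  [  -0.25    -0.35     0.80]
Cofactors of I−A, C_ij = (−1)^(i+j)·(minor ij) (rows/columns in the sector order above):
  C_11 = (0.70)(0.80) − (0.00)(-0.35) = 0.5600
  C_12 = −[(-0.40)(0.80) − (0.00)(-0.25)] = 0.3200
  C_13 = (-0.40)(-0.35) − (0.70)(-0.25) = 0.3150
  C_21 = −[(-0.25)(0.80) − (-0.35)(-0.35)] = 0.3225
  C_22 = (0.95)(0.80) − (-0.35)(-0.25) = 0.6725
  C_23 = −[(0.95)(-0.35) − (-0.25)(-0.25)] = 0.3950
  C_31 = (-0.25)(0.00) − (-0.35)(0.70) = 0.2450
  C_32 = −[(0.95)(0.00) − (-0.35)(-0.40)] = 0.1400
  C_33 = (0.95)(0.70) − (-0.25)(-0.40) = 0.5650
det(I−A) = Σ_j (I−A)_1j·C_1j = (0.95)(0.5600) + (-0.25)(0.3200) + (-0.35)(0.3150) = 0.34175
adj(I−A) = Cᵀ =
  [ 0.5600   0.3225   0.2450]
  [ 0.3200   0.6725   0.1400]
  [ 0.3150   0.3950   0.5650]
(I − A)⁻¹ = adj(I−A) / det(I−A) ≈
  [   1.6386     0.9437     0.7169]
  [   0.9364     1.9678     0.4097]
  [   0.9217     1.1558     1.6533]
First solve x = (I − A)⁻¹ d = adj(I−A)·d / det(I−A); in particular x_L = (0.5600·400 + 0.3225·300 + 0.2450·340) / 0.34175 = 404.05 / 0.34175 ≈ 1182.297.
Intermediate flow from M to L: z_ML = a_ML · x_L = 0.40 × 404.05 / 0.34175 = 161.62 / 0.34175 ≈ 472.9.

z_ML = 472.9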